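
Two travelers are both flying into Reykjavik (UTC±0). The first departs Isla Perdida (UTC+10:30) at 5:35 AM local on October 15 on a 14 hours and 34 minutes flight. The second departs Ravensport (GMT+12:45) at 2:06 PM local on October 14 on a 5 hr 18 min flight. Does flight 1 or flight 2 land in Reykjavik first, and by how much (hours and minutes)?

Flight 1 in UTC: 5:35 AM − 10:30 = 7:05 PM on Oct 14.
+14 hours and 34 minutes → arrive 9:39 AM UTC on Oct 15.
Flight 2 in UTC: 2:06 PM − 12:45 = 1:21 AM on Oct 14.
+5 hours and 18 minutes → arrive 6:39 AM UTC on Oct 14.
Flight 2 lands earlier by 27 hours.

the second, by 27 hours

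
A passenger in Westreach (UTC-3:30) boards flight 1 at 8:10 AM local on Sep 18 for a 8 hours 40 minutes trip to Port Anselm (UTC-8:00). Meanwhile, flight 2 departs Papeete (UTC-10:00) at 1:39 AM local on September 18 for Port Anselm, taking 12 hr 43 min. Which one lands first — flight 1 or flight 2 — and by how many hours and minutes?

the first, by 4 hours 2 minutes

Flight 1 in UTC: 8:10 AM + 3:30 = 11:40 AM on Sep 18.
+8 hours 40 minutes → arrive 8:20 PM UTC on Sep 18.
Flight 2 in UTC: 1:39 AM + 10:00 = 11:39 AM on Sep 18.
+12 hours 43 minutes → arrive 12:22 AM UTC on Sep 19.
Flight 1 lands earlier by 4 hours 2 minutes.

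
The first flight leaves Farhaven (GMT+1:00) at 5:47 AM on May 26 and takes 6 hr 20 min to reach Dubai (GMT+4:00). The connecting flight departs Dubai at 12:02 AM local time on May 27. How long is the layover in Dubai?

8 hours 55 minutes

Convert departure to UTC: 5:47 AM − 1:00 = 4:47 AM UTC on May 26.
Add 6 hours 20 minutes flight time → 11:07 AM UTC.
Dubai is UTC+4:00, so local arrival = 11:07 AM + 4:00 = 3:07 PM on May 26.
Layover = 12:02 AM − 3:07 PM (+1 day) = 8 hours 55 minutes.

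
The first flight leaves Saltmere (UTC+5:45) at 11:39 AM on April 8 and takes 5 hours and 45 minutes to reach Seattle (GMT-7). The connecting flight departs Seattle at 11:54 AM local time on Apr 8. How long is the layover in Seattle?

Convert departure to UTC: 11:39 AM − 5:45 = 5:54 AM UTC on Apr 8.
Add 5 hours 45 minutes flight time → 11:39 AM UTC.
Seattle is UTC−7:00, so local arrival = 11:39 AM − 7:00 = 4:39 AM on Apr 8.
Layover = 11:54 AM − 4:39 AM = 7 hours 15 minutes.

7 hours 15 minutes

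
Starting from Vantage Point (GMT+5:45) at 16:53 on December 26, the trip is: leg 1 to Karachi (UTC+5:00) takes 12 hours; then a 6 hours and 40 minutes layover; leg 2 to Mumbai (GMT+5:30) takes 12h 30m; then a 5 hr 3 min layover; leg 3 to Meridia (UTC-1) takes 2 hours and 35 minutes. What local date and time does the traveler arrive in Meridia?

00:56 on December 28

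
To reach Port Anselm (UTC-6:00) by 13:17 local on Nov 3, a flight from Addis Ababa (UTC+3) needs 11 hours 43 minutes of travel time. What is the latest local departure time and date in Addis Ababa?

Target arrival in UTC: 13:17 + 6:00 = 19:17 on Nov 3.
Subtract 11 hours and 43 minutes → departure 07:34 UTC on Nov 3.
Addis Ababa is UTC+3:00: 07:34 + 3:00 = 10:34 on Nov 3.

10:34 on November 3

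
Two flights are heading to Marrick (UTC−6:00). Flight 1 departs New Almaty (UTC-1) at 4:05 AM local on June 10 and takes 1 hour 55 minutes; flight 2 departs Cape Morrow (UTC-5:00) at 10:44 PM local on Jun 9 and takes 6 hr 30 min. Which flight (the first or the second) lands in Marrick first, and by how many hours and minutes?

the first, by 3 hours 14 minutes

Flight 1 in UTC: 4:05 AM + 1:00 = 5:05 AM on Jun 10.
+1 hour and 55 minutes → arrive 7:00 AM UTC on Jun 10.
Flight 2 in UTC: 10:44 PM + 5:00 = 3:44 AM on Jun 10.
+6 hours 30 minutes → arrive 10:14 AM UTC on Jun 10.
Flight 1 lands earlier by 3 hours 14 minutes.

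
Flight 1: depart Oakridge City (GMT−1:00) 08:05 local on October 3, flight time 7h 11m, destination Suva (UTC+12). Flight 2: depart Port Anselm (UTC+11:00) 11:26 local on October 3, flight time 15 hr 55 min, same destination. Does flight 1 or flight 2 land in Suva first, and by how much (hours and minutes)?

the first, by 5 minutes

Flight 1 in UTC: 08:05 + 1:00 = 09:05 on Oct 3.
+7 hours 11 minutes → arrive 16:16 UTC on Oct 3.
Flight 2 in UTC: 11:26 − 11:00 = 00:26 on Oct 3.
+15 hours 55 minutes → arrive 16:21 UTC on Oct 3.
Flight 1 lands earlier by 5 minutes.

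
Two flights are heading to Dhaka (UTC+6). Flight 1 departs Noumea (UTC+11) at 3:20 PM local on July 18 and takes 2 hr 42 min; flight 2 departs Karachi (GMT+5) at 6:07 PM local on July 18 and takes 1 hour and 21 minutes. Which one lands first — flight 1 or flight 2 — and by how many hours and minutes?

Flight 1 in UTC: 3:20 PM − 11:00 = 4:20 AM on Jul 18.
+2 hours 42 minutes → arrive 7:02 AM UTC on Jul 18.
Flight 2 in UTC: 6:07 PM − 5:00 = 1:07 PM on Jul 18.
+1 hour 21 minutes → arrive 2:28 PM UTC on Jul 18.
Flight 1 lands earlier by 7 hours 26 minutes.

the first, by 7 hours 26 minutes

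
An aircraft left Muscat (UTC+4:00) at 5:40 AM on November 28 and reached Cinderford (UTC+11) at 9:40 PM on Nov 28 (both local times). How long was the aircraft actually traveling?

9 hours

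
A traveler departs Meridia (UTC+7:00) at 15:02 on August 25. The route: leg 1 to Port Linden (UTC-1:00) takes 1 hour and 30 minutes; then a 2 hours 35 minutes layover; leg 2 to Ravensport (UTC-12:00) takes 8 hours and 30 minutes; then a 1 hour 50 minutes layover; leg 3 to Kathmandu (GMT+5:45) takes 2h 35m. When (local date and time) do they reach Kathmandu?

Convert departure to UTC: 15:02 − 7:00 = 08:02 UTC on Aug 25.
Add 1 hour and 30 minutes leg 1 → 09:32 UTC.
Add 2 hours and 35 minutes layover in Port Linden → 12:07 UTC.
Add 8 hours and 30 minutes leg 2 → 20:37 UTC.
Add 1 hour 50 minutes layover in Ravensport → 22:27 UTC.
Add 2 hours and 35 minutes leg 3 → 01:02 UTC (Aug 26).
Kathmandu is UTC+5:45, so local arrival = 01:02 + 5:45 = 06:47 on Aug 26.

06:47 on August 26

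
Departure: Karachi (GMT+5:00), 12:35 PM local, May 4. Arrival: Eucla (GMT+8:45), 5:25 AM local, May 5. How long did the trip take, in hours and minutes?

13 hours 5 minutes

Departure in UTC: 12:35 PM − 5:00 = 7:35 AM on May 4.
Arrival in UTC: 5:25 AM − 8:45 = 8:40 PM on May 4.
Elapsed = 8:40 PM − 7:35 AM = 13 hours 5 minutes.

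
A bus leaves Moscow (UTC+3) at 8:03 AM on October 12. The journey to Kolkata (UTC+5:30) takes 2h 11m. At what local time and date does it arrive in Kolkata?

12:44 PM on Oct 12

Convert departure to UTC: 8:03 AM − 3:00 = 5:03 AM UTC on Oct 12.
Add 2 hours 11 minutes travel time → 7:14 AM UTC.
Kolkata is UTC+5:30, so local arrival = 7:14 AM + 5:30 = 12:44 PM on Oct 12.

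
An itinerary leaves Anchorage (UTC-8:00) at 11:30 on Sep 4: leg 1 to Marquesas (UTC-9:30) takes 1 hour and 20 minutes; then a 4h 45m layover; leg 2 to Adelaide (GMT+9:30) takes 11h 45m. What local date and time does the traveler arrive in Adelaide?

22:50 on September 5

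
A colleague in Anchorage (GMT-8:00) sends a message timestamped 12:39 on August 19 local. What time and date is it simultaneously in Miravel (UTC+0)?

20:39 on August 19

In UTC: 12:39 + 8:00 = 20:39 on Aug 19.
Miravel is UTC+0, so it is 20:39 on Aug 19.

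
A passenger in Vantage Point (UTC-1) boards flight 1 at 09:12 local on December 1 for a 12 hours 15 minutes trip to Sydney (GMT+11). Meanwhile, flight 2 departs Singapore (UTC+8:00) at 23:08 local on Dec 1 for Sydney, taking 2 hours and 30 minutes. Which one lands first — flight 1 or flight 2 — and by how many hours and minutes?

Flight 1 in UTC: 09:12 + 1:00 = 10:12 on Dec 1.
+12 hours 15 minutes → arrive 22:27 UTC on Dec 1.
Flight 2 in UTC: 23:08 − 8:00 = 15:08 on Dec 1.
+2 hours 30 minutes → arrive 17:38 UTC on Dec 1.
Flight 2 lands earlier by 4 hours 49 minutes.

the second, by 4 hours 49 minutes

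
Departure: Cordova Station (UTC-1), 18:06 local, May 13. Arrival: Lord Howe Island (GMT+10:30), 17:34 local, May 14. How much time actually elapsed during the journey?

11 hours 58 minutes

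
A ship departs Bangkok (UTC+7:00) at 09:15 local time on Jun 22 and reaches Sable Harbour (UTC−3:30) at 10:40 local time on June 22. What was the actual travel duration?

Departure in UTC: 09:15 − 7:00 = 02:15 on Jun 22.
Arrival in UTC: 10:40 + 3:30 = 14:10 on Jun 22.
Elapsed = 14:10 − 02:15 = 11 hours 55 minutes.

11 hours 55 minutes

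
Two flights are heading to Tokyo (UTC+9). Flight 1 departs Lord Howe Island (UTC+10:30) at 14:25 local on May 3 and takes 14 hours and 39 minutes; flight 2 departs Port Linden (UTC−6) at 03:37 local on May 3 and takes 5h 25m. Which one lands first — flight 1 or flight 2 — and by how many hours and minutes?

Flight 1 in UTC: 14:25 − 10:30 = 03:55 on May 3.
+14 hours and 39 minutes → arrive 18:34 UTC on May 3.
Flight 2 in UTC: 03:37 + 6:00 = 09:37 on May 3.
+5 hours 25 minutes → arrive 15:02 UTC on May 3.
Flight 2 lands earlier by 3 hours 32 minutes.

the second, by 3 hours 32 minutes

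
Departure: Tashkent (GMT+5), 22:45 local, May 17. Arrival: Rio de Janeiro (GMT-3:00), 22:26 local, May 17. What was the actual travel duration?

Departure in UTC: 22:45 − 5:00 = 17:45 on May 17.
Arrival in UTC: 22:26 + 3:00 = 01:26 on May 18.
Elapsed = 01:26 − 17:45 (+1 day) = 7 hours 41 minutes.

7 hours 41 minutes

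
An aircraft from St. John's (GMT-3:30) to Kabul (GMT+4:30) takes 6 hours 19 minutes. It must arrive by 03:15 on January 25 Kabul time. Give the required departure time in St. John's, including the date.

Target arrival in UTC: 03:15 − 4:30 = 22:45 on Jan 24.
Subtract 6 hours 19 minutes → departure 16:26 UTC on Jan 24.
St. John's is UTC−3:30: 16:26 − 3:30 = 12:56 on Jan 24.

12:56 on January 24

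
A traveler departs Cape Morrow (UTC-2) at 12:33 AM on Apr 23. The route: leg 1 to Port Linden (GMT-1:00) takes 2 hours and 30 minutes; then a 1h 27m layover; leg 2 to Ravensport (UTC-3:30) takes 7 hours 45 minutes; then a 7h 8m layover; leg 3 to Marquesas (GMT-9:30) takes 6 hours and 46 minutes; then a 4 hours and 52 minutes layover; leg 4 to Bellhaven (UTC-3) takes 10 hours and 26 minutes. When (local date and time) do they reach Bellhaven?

4:27 PM on April 24

Convert departure to UTC: 12:33 AM + 2:00 = 2:33 AM UTC on Apr 23.
Add 2 hours 30 minutes leg 1 → 5:03 AM UTC.
Add 1 hour 27 minutes layover in Port Linden → 6:30 AM UTC.
Add 7 hours 45 minutes leg 2 → 2:15 PM UTC.
Add 7 hours 8 minutes layover in Ravensport → 9:23 PM UTC.
Add 6 hours and 46 minutes leg 3 → 4:09 AM UTC (Apr 24).
Add 4 hours and 52 minutes layover in Marquesas → 9:01 AM UTC.
Add 10 hours 26 minutes leg 4 → 7:27 PM UTC.
Bellhaven is UTC−3:00, so local arrival = 7:27 PM − 3:00 = 4:27 PM on Apr 24.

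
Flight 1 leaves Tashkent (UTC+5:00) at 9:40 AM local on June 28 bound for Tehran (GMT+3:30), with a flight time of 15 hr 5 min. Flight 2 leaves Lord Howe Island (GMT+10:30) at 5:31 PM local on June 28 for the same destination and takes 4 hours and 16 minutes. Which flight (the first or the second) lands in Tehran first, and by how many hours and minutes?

Flight 1 in UTC: 9:40 AM − 5:00 = 4:40 AM on Jun 28.
+15 hours and 5 minutes → arrive 7:45 PM UTC on Jun 28.
Flight 2 in UTC: 5:31 PM − 10:30 = 7:01 AM on Jun 28.
+4 hours 16 minutes → arrive 11:17 AM UTC on Jun 28.
Flight 2 lands earlier by 8 hours 28 minutes.

the second, by 8 hours 28 minutes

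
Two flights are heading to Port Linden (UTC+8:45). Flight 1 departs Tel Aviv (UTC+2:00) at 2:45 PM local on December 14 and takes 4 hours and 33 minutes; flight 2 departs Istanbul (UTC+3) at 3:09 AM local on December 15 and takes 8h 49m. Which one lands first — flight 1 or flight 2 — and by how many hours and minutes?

the first, by 15 hours 40 minutes

Flight 1 in UTC: 2:45 PM − 2:00 = 12:45 PM on Dec 14.
+4 hours and 33 minutes → arrive 5:18 PM UTC on Dec 14.
Flight 2 in UTC: 3:09 AM − 3:00 = 12:09 AM on Dec 15.
+8 hours 49 minutes → arrive 8:58 AM UTC on Dec 15.
Flight 1 lands earlier by 15 hours 40 minutes.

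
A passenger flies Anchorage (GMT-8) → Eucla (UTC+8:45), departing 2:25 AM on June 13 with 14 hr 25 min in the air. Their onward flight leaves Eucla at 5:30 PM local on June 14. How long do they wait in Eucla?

7 hours 55 minutes

Convert departure to UTC: 2:25 AM + 8:00 = 10:25 AM UTC on Jun 13.
Add 14 hours 25 minutes flight time → 12:50 AM UTC (Jun 14).
Eucla is UTC+8:45, so local arrival = 12:50 AM + 8:45 = 9:35 AM on Jun 14.
Layover = 5:30 PM − 9:35 AM = 7 hours 55 minutes.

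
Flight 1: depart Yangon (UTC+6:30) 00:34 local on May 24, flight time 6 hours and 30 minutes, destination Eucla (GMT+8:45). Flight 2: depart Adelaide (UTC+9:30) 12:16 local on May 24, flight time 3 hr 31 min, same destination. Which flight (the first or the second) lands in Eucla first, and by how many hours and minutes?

the first, by 5 hours 43 minutes

Flight 1 in UTC: 00:34 − 6:30 = 18:04 on May 23.
+6 hours and 30 minutes → arrive 00:34 UTC on May 24.
Flight 2 in UTC: 12:16 − 9:30 = 02:46 on May 24.
+3 hours and 31 minutes → arrive 06:17 UTC on May 24.
Flight 1 lands earlier by 5 hours 43 minutes.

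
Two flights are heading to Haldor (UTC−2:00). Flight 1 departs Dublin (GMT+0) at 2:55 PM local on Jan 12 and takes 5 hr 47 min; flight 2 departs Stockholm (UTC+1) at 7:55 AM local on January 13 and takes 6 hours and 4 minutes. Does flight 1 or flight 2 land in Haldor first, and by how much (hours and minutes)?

the first, by 16 hours 17 minutes

Flight 1 departs at 2:55 PM UTC (Jan 12).
+5 hours and 47 minutes → arrive 8:42 PM UTC on Jan 12.
Flight 2 in UTC: 7:55 AM − 1:00 = 6:55 AM on Jan 13.
+6 hours 4 minutes → arrive 12:59 PM UTC on Jan 13.
Flight 1 lands earlier by 16 hours 17 minutes.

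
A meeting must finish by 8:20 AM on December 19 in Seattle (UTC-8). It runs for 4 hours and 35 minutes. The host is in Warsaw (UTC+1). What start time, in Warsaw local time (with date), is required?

12:45 PM on Dec 19

Target end time in UTC: 8:20 AM + 8:00 = 4:20 PM on Dec 19.
Subtract 4 hours 35 minutes → start 11:45 AM UTC on Dec 19.
Warsaw is UTC+1:00: 11:45 AM + 1:00 = 12:45 PM on Dec 19.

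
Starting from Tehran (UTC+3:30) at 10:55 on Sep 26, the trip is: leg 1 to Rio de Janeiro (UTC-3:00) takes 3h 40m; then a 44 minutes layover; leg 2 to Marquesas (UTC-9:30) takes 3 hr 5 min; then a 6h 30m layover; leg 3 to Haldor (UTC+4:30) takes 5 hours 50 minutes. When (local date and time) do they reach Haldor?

Convert departure to UTC: 10:55 − 3:30 = 07:25 UTC on Sep 26.
Add 3 hours 40 minutes leg 1 → 11:05 UTC.
Add 44 minutes layover in Rio de Janeiro → 11:49 UTC.
Add 3 hours 5 minutes leg 2 → 14:54 UTC.
Add 6 hours and 30 minutes layover in Marquesas → 21:24 UTC.
Add 5 hours 50 minutes leg 3 → 03:14 UTC (Sep 27).
Haldor is UTC+4:30, so local arrival = 03:14 + 4:30 = 07:44 on Sep 27.

07:44 on September 27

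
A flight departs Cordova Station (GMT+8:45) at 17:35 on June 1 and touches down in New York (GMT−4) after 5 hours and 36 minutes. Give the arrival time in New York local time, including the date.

Convert departure to UTC: 17:35 − 8:45 = 08:50 UTC on Jun 1.
Add 5 hours 36 minutes travel time → 14:26 UTC.
New York is UTC−4:00, so local arrival = 14:26 − 4:00 = 10:26 on Jun 1.

10:26 on June 1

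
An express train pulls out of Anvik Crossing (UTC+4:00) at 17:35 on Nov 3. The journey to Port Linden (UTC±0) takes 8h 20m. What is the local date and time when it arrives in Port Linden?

Port Linden is 4:00 behind Anvik Crossing.
After 8 hours and 20 minutes it is 01:55 (Nov 4) in Anvik Crossing.
Shift by the zone difference: 01:55 − 4:00 = 21:55 on Nov 3 in Port Linden.

21:55 on November 3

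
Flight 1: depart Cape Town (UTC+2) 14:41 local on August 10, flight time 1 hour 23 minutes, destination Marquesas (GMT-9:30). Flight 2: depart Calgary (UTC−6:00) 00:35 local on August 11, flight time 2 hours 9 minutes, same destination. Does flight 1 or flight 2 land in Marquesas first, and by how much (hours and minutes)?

the first, by 18 hours 40 minutes

Flight 1 in UTC: 14:41 − 2:00 = 12:41 on Aug 10.
+1 hour and 23 minutes → arrive 14:04 UTC on Aug 10.
Flight 2 in UTC: 00:35 + 6:00 = 06:35 on Aug 11.
+2 hours 9 minutes → arrive 08:44 UTC on Aug 11.
Flight 1 lands earlier by 18 hours 40 minutes.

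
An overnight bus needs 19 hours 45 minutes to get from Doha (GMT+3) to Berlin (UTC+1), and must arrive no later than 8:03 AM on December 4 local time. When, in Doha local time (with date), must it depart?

2:18 PM on December 3

Target arrival in UTC: 8:03 AM − 1:00 = 7:03 AM on Dec 4.
Subtract 19 hours 45 minutes → departure 11:18 AM UTC on Dec 3.
Doha is UTC+3:00: 11:18 AM + 3:00 = 2:18 PM on Dec 3.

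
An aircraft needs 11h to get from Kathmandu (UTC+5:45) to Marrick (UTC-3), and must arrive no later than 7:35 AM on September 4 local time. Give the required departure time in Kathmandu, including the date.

5:20 AM on Sep 4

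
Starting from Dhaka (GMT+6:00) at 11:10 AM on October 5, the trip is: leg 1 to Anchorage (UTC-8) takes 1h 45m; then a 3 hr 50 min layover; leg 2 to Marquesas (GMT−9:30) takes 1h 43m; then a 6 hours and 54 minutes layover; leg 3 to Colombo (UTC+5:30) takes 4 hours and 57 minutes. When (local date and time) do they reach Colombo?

5:49 AM on Oct 6

Convert departure to UTC: 11:10 AM − 6:00 = 5:10 AM UTC on Oct 5.
Add 1 hour and 45 minutes leg 1 → 6:55 AM UTC.
Add 3 hours and 50 minutes layover in Anchorage → 10:45 AM UTC.
Add 1 hour 43 minutes leg 2 → 12:28 PM UTC.
Add 6 hours 54 minutes layover in Marquesas → 7:22 PM UTC.
Add 4 hours and 57 minutes leg 3 → 12:19 AM UTC (Oct 6).
Colombo is UTC+5:30, so local arrival = 12:19 AM + 5:30 = 5:49 AM on Oct 6.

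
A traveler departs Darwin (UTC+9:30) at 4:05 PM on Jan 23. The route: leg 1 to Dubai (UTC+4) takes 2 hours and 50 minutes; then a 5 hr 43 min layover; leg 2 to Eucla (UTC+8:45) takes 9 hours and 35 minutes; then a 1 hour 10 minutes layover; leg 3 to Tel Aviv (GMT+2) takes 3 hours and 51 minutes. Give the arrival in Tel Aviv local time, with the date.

7:44 AM on Jan 24

Convert departure to UTC: 4:05 PM − 9:30 = 6:35 AM UTC on Jan 23.
Add 2 hours 50 minutes leg 1 → 9:25 AM UTC.
Add 5 hours and 43 minutes layover in Dubai → 3:08 PM UTC.
Add 9 hours 35 minutes leg 2 → 12:43 AM UTC (Jan 24).
Add 1 hour 10 minutes layover in Eucla → 1:53 AM UTC.
Add 3 hours 51 minutes leg 3 → 5:44 AM UTC.
Tel Aviv is UTC+2:00, so local arrival = 5:44 AM + 2:00 = 7:44 AM on Jan 24.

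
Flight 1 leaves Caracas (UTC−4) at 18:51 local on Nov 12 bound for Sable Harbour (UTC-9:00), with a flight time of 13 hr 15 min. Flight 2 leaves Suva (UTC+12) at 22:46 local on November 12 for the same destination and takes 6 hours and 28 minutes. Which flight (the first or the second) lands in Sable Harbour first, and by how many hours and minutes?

the second, by 18 hours 52 minutes

Flight 1 in UTC: 18:51 + 4:00 = 22:51 on Nov 12.
+13 hours and 15 minutes → arrive 12:06 UTC on Nov 13.
Flight 2 in UTC: 22:46 − 12:00 = 10:46 on Nov 12.
+6 hours and 28 minutes → arrive 17:14 UTC on Nov 12.
Flight 2 lands earlier by 18 hours 52 minutes.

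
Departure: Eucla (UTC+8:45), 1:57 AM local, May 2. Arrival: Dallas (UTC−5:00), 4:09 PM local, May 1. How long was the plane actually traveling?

3 hours 57 minutes

Departure in UTC: 1:57 AM − 8:45 = 5:12 PM on May 1.
Arrival in UTC: 4:09 PM + 5:00 = 9:09 PM on May 1.
Elapsed = 9:09 PM − 5:12 PM = 3 hours 57 minutes.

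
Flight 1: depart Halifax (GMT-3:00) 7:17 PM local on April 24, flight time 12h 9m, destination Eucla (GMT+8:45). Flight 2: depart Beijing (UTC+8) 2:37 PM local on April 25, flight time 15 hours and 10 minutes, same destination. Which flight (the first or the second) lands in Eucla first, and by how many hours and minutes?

the first, by 11 hours 21 minutes

Flight 1 in UTC: 7:17 PM + 3:00 = 10:17 PM on Apr 24.
+12 hours 9 minutes → arrive 10:26 AM UTC on Apr 25.
Flight 2 in UTC: 2:37 PM − 8:00 = 6:37 AM on Apr 25.
+15 hours 10 minutes → arrive 9:47 PM UTC on Apr 25.
Flight 1 lands earlier by 11 hours 21 minutes.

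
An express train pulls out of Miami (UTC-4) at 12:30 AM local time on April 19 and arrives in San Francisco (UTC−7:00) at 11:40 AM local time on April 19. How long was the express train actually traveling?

San Francisco is 3:00 behind Miami.
Clock-face elapsed time (ignoring zones) is 11 hours 10 minutes.
Actual elapsed = 11 hours 10 minutes + 3:00 = 14 hours 10 minutes.

14 hours 10 minutes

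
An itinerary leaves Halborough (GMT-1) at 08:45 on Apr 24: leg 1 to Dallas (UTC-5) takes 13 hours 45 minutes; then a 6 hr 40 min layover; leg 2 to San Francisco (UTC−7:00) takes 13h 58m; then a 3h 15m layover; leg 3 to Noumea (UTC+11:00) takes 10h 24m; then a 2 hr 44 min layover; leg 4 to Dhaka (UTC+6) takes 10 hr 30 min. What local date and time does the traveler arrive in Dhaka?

Convert departure to UTC: 08:45 + 1:00 = 09:45 UTC on Apr 24.
Add 13 hours 45 minutes leg 1 → 23:30 UTC.
Add 6 hours 40 minutes layover in Dallas → 06:10 UTC (Apr 25).
Add 13 hours 58 minutes leg 2 → 20:08 UTC.
Add 3 hours 15 minutes layover in San Francisco → 23:23 UTC.
Add 10 hours and 24 minutes leg 3 → 09:47 UTC (Apr 26).
Add 2 hours 44 minutes layover in Noumea → 12:31 UTC.
Add 10 hours and 30 minutes leg 4 → 23:01 UTC.
Dhaka is UTC+6:00, so local arrival = 23:01 + 6:00 = 05:01 on Apr 27.

05:01 on April 27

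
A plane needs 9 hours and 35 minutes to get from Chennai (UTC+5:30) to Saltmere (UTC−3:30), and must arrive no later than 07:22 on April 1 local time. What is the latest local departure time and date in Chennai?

06:47 on Apr 1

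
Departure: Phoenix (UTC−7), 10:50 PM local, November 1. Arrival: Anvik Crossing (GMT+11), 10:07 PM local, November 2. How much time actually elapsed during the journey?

Departure in UTC: 10:50 PM + 7:00 = 5:50 AM on Nov 2.
Arrival in UTC: 10:07 PM − 11:00 = 11:07 AM on Nov 2.
Elapsed = 11:07 AM − 5:50 AM = 5 hours 17 minutes.

5 hours 17 minutes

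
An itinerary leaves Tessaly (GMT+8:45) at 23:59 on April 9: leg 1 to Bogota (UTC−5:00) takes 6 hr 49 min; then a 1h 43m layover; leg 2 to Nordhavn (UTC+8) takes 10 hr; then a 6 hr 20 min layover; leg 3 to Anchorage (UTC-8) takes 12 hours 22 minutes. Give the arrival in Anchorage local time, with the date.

Convert departure to UTC: 23:59 − 8:45 = 15:14 UTC on Apr 9.
Add 6 hours and 49 minutes leg 1 → 22:03 UTC.
Add 1 hour and 43 minutes layover in Bogota → 23:46 UTC.
Add 10 hours leg 2 → 09:46 UTC (Apr 10).
Add 6 hours 20 minutes layover in Nordhavn → 16:06 UTC.
Add 12 hours and 22 minutes leg 3 → 04:28 UTC (Apr 11).
Anchorage is UTC−8:00, so local arrival = 04:28 − 8:00 = 20:28 on Apr 10.

20:28 on April 10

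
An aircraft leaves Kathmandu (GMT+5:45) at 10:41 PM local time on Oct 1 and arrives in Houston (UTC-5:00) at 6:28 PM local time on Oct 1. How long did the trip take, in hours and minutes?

Departure in UTC: 10:41 PM − 5:45 = 4:56 PM on Oct 1.
Arrival in UTC: 6:28 PM + 5:00 = 11:28 PM on Oct 1.
Elapsed = 11:28 PM − 4:56 PM = 6 hours 32 minutes.

6 hours 32 minutes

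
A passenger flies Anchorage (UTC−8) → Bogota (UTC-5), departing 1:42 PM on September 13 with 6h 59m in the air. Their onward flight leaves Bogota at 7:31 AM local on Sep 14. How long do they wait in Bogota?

7 hours 50 minutes

Convert departure to UTC: 1:42 PM + 8:00 = 9:42 PM UTC on Sep 13.
Add 6 hours 59 minutes flight time → 4:41 AM UTC (Sep 14).
Bogota is UTC−5:00, so local arrival = 4:41 AM − 5:00 = 11:41 PM on Sep 13.
Layover = 7:31 AM − 11:41 PM (+1 day) = 7 hours 50 minutes.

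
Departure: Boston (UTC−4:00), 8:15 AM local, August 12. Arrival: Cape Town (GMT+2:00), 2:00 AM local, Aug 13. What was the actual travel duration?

11 hours 45 minutes

Departure in UTC: 8:15 AM + 4:00 = 12:15 PM on Aug 12.
Arrival in UTC: 2:00 AM − 2:00 = 12:00 AM on Aug 13.
Elapsed = 12:00 AM − 12:15 PM (+1 day) = 11 hours 45 minutes.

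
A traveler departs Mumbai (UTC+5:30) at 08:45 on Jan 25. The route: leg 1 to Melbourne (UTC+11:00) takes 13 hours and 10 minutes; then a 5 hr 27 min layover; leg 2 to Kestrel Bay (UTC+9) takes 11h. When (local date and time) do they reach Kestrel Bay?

Convert departure to UTC: 08:45 − 5:30 = 03:15 UTC on Jan 25.
Add 13 hours and 10 minutes leg 1 → 16:25 UTC.
Add 5 hours and 27 minutes layover in Melbourne → 21:52 UTC.
Add 11 hours leg 2 → 08:52 UTC (Jan 26).
Kestrel Bay is UTC+9:00, so local arrival = 08:52 + 9:00 = 17:52 on Jan 26.

17:52 on January 26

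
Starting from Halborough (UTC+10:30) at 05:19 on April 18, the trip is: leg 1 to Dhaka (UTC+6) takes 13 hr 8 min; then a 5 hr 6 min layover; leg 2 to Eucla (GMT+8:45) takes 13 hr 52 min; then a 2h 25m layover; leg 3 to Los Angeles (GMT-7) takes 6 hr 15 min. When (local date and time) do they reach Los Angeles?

04:35 on April 19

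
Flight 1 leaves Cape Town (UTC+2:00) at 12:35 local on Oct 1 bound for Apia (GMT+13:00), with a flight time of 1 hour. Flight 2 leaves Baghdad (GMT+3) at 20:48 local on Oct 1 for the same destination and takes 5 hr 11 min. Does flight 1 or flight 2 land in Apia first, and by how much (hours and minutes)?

the first, by 11 hours 24 minutes

Flight 1 in UTC: 12:35 − 2:00 = 10:35 on Oct 1.
+1 hour → arrive 11:35 UTC on Oct 1.
Flight 2 in UTC: 20:48 − 3:00 = 17:48 on Oct 1.
+5 hours and 11 minutes → arrive 22:59 UTC on Oct 1.
Flight 1 lands earlier by 11 hours 24 minutes.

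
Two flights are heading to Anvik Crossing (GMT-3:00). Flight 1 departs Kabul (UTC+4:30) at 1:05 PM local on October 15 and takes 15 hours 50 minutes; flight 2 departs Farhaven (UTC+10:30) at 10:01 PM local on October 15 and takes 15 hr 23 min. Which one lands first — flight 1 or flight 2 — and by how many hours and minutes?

Flight 1 in UTC: 1:05 PM − 4:30 = 8:35 AM on Oct 15.
+15 hours and 50 minutes → arrive 12:25 AM UTC on Oct 16.
Flight 2 in UTC: 10:01 PM − 10:30 = 11:31 AM on Oct 15.
+15 hours and 23 minutes → arrive 2:54 AM UTC on Oct 16.
Flight 1 lands earlier by 2 hours 29 minutes.

the first, by 2 hours 29 minutes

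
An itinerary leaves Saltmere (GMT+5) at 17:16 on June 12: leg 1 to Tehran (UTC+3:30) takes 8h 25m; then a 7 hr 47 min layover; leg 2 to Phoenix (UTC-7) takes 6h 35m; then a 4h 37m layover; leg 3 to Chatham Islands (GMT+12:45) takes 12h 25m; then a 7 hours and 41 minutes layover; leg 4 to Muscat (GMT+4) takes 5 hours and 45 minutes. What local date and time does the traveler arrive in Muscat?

21:31 on June 14

Convert departure to UTC: 17:16 − 5:00 = 12:16 UTC on Jun 12.
Add 8 hours and 25 minutes leg 1 → 20:41 UTC.
Add 7 hours 47 minutes layover in Tehran → 04:28 UTC (Jun 13).
Add 6 hours and 35 minutes leg 2 → 11:03 UTC.
Add 4 hours 37 minutes layover in Phoenix → 15:40 UTC.
Add 12 hours and 25 minutes leg 3 → 04:05 UTC (Jun 14).
Add 7 hours and 41 minutes layover in Chatham Islands → 11:46 UTC.
Add 5 hours and 45 minutes leg 4 → 17:31 UTC.
Muscat is UTC+4:00, so local arrival = 17:31 + 4:00 = 21:31 on Jun 14.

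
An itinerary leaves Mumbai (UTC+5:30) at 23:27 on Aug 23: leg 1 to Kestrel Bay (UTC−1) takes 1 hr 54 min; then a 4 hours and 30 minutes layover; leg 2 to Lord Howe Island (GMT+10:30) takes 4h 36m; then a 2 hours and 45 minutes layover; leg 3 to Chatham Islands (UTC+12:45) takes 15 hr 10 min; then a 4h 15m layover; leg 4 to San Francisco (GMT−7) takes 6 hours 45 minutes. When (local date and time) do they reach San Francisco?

02:52 on Aug 25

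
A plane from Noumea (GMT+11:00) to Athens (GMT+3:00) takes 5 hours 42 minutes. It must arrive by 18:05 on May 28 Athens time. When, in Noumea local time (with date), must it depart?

20:23 on May 28

Target arrival in UTC: 18:05 − 3:00 = 15:05 on May 28.
Subtract 5 hours and 42 minutes → departure 09:23 UTC on May 28.
Noumea is UTC+11:00: 09:23 + 11:00 = 20:23 on May 28.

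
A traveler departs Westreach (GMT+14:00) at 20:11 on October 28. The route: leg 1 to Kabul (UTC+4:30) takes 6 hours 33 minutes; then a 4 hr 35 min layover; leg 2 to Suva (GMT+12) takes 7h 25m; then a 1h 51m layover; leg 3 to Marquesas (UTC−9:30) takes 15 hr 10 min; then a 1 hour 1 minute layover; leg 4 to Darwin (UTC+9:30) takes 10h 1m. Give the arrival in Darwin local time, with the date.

Convert departure to UTC: 20:11 − 14:00 = 06:11 UTC on Oct 28.
Add 6 hours and 33 minutes leg 1 → 12:44 UTC.
Add 4 hours and 35 minutes layover in Kabul → 17:19 UTC.
Add 7 hours 25 minutes leg 2 → 00:44 UTC (Oct 29).
Add 1 hour 51 minutes layover in Suva → 02:35 UTC.
Add 15 hours and 10 minutes leg 3 → 17:45 UTC.
Add 1 hour and 1 minute layover in Marquesas → 18:46 UTC.
Add 10 hours 1 minute leg 4 → 04:47 UTC (Oct 30).
Darwin is UTC+9:30, so local arrival = 04:47 + 9:30 = 14:17 on Oct 30.

14:17 on Oct 30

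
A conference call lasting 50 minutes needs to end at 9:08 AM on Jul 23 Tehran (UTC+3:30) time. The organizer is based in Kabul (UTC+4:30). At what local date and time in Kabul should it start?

9:18 AM on Jul 23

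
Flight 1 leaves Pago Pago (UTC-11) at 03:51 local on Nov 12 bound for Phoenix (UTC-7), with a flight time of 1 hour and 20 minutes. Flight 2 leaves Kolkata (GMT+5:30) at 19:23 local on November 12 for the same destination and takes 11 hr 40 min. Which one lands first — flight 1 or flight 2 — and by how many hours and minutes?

the first, by 9 hours 22 minutes

Flight 1 in UTC: 03:51 + 11:00 = 14:51 on Nov 12.
+1 hour 20 minutes → arrive 16:11 UTC on Nov 12.
Flight 2 in UTC: 19:23 − 5:30 = 13:53 on Nov 12.
+11 hours 40 minutes → arrive 01:33 UTC on Nov 13.
Flight 1 lands earlier by 9 hours 22 minutes.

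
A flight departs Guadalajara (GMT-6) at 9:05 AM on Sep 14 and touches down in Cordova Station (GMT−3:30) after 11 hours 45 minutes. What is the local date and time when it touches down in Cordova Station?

11:20 PM on Sep 14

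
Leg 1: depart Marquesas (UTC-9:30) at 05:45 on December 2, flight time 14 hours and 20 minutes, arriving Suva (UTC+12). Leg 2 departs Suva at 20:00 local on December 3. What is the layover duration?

2 hours 25 minutes

Convert departure to UTC: 05:45 + 9:30 = 15:15 UTC on Dec 2.
Add 14 hours 20 minutes flight time → 05:35 UTC (Dec 3).
Suva is UTC+12:00, so local arrival = 05:35 + 12:00 = 17:35 on Dec 3.
Layover = 20:00 − 17:35 = 2 hours 25 minutes.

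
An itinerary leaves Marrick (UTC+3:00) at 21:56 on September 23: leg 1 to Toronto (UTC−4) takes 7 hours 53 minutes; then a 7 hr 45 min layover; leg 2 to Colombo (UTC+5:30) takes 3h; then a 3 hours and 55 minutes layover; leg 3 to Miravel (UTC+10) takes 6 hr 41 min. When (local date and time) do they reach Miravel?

10:10 on September 25

Convert departure to UTC: 21:56 − 3:00 = 18:56 UTC on Sep 23.
Add 7 hours and 53 minutes leg 1 → 02:49 UTC (Sep 24).
Add 7 hours and 45 minutes layover in Toronto → 10:34 UTC.
Add 3 hours leg 2 → 13:34 UTC.
Add 3 hours and 55 minutes layover in Colombo → 17:29 UTC.
Add 6 hours 41 minutes leg 3 → 00:10 UTC (Sep 25).
Miravel is UTC+10:00, so local arrival = 00:10 + 10:00 = 10:10 on Sep 25.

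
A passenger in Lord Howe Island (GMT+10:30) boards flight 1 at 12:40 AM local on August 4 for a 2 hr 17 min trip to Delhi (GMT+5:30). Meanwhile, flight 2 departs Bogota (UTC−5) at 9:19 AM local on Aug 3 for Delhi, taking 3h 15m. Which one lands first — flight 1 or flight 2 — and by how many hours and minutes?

the first, by 1 hour 7 minutes

Flight 1 in UTC: 12:40 AM − 10:30 = 2:10 PM on Aug 3.
+2 hours 17 minutes → arrive 4:27 PM UTC on Aug 3.
Flight 2 in UTC: 9:19 AM + 5:00 = 2:19 PM on Aug 3.
+3 hours 15 minutes → arrive 5:34 PM UTC on Aug 3.
Flight 1 lands earlier by 1 hour 7 minutes.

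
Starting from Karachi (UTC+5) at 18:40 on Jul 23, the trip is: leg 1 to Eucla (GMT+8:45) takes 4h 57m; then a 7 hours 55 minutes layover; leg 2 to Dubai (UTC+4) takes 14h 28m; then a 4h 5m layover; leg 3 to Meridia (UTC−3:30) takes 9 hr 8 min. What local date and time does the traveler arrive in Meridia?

Convert departure to UTC: 18:40 − 5:00 = 13:40 UTC on Jul 23.
Add 4 hours 57 minutes leg 1 → 18:37 UTC.
Add 7 hours and 55 minutes layover in Eucla → 02:32 UTC (Jul 24).
Add 14 hours and 28 minutes leg 2 → 17:00 UTC.
Add 4 hours and 5 minutes layover in Dubai → 21:05 UTC.
Add 9 hours and 8 minutes leg 3 → 06:13 UTC (Jul 25).
Meridia is UTC−3:30, so local arrival = 06:13 − 3:30 = 02:43 on Jul 25.

02:43 on July 25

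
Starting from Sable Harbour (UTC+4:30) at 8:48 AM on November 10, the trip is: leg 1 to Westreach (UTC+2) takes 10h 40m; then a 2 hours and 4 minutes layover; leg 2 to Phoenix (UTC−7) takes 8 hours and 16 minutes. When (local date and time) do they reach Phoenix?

Convert departure to UTC: 8:48 AM − 4:30 = 4:18 AM UTC on Nov 10.
Add 10 hours 40 minutes leg 1 → 2:58 PM UTC.
Add 2 hours 4 minutes layover in Westreach → 5:02 PM UTC.
Add 8 hours 16 minutes leg 2 → 1:18 AM UTC (Nov 11).
Phoenix is UTC−7:00, so local arrival = 1:18 AM − 7:00 = 6:18 PM on Nov 10.

6:18 PM on November 10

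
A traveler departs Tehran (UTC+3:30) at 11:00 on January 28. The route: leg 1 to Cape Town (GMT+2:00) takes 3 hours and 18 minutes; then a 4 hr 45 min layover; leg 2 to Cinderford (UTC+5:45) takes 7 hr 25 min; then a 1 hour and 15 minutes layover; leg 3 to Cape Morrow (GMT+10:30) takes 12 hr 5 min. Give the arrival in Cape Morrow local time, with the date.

22:48 on Jan 29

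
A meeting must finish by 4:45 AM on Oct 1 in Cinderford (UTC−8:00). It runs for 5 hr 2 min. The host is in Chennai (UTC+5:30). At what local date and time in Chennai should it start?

1:13 PM on Oct 1

Target end time in UTC: 4:45 AM + 8:00 = 12:45 PM on Oct 1.
Subtract 5 hours 2 minutes → start 7:43 AM UTC on Oct 1.
Chennai is UTC+5:30: 7:43 AM + 5:30 = 1:13 PM on Oct 1.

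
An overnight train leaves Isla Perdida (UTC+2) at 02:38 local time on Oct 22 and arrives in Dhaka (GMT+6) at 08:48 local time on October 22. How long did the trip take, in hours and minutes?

Departure in UTC: 02:38 − 2:00 = 00:38 on Oct 22.
Arrival in UTC: 08:48 − 6:00 = 02:48 on Oct 22.
Elapsed = 02:48 − 00:38 = 2 hours 10 minutes.

2 hours 10 minutes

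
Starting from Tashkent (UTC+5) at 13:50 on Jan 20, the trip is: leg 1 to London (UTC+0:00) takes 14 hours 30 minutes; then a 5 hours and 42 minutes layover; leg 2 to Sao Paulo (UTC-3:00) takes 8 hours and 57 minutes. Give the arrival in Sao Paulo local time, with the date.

Convert departure to UTC: 13:50 − 5:00 = 08:50 UTC on Jan 20.
Add 14 hours and 30 minutes leg 1 → 23:20 UTC.
Add 5 hours and 42 minutes layover in London → 05:02 UTC (Jan 21).
Add 8 hours and 57 minutes leg 2 → 13:59 UTC.
Sao Paulo is UTC−3:00, so local arrival = 13:59 − 3:00 = 10:59 on Jan 21.

10:59 on January 21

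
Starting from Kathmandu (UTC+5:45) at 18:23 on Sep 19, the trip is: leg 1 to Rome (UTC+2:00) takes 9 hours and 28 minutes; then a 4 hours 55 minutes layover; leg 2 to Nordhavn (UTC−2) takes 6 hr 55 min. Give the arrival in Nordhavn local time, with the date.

07:56 on Sep 20

Convert departure to UTC: 18:23 − 5:45 = 12:38 UTC on Sep 19.
Add 9 hours 28 minutes leg 1 → 22:06 UTC.
Add 4 hours 55 minutes layover in Rome → 03:01 UTC (Sep 20).
Add 6 hours and 55 minutes leg 2 → 09:56 UTC.
Nordhavn is UTC−2:00, so local arrival = 09:56 − 2:00 = 07:56 on Sep 20.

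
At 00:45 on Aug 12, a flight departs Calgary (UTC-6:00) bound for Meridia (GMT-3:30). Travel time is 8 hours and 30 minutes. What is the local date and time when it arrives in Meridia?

11:45 on Aug 12

Convert departure to UTC: 00:45 + 6:00 = 06:45 UTC on Aug 12.
Add 8 hours and 30 minutes travel time → 15:15 UTC.
Meridia is UTC−3:30, so local arrival = 15:15 − 3:30 = 11:45 on Aug 12.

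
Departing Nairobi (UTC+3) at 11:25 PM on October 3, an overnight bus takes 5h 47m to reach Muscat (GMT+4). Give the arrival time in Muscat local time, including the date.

6:12 AM on October 4

Muscat is 1:00 ahead of Nairobi.
After 5 hours 47 minutes it is 5:12 AM (Oct 4) in Nairobi.
Shift by the zone difference: 5:12 AM + 1:00 = 6:12 AM on Oct 4 in Muscat.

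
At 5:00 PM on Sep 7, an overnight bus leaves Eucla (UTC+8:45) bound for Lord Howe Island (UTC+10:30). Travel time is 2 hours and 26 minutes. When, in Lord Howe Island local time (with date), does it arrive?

9:11 PM on Sep 7

Lord Howe Island is 1:45 ahead of Eucla.
After 2 hours 26 minutes it is 7:26 PM in Eucla.
Shift by the zone difference: 7:26 PM + 1:45 = 9:11 PM on Sep 7 in Lord Howe Island.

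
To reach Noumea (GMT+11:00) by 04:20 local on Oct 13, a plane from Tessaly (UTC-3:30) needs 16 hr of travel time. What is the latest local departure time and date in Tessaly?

Target arrival in UTC: 04:20 − 11:00 = 17:20 on Oct 12.
Subtract 16 hours → departure 01:20 UTC on Oct 12.
Tessaly is UTC−3:30: 01:20 − 3:30 = 21:50 on Oct 11.

21:50 on Oct 11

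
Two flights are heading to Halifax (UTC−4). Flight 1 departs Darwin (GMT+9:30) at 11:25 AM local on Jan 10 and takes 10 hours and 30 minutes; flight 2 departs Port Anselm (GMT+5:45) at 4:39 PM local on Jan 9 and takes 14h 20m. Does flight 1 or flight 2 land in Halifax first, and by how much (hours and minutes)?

Flight 1 in UTC: 11:25 AM − 9:30 = 1:55 AM on Jan 10.
+10 hours and 30 minutes → arrive 12:25 PM UTC on Jan 10.
Flight 2 in UTC: 4:39 PM − 5:45 = 10:54 AM on Jan 9.
+14 hours 20 minutes → arrive 1:14 AM UTC on Jan 10.
Flight 2 lands earlier by 11 hours 11 minutes.

the second, by 11 hours 11 minutes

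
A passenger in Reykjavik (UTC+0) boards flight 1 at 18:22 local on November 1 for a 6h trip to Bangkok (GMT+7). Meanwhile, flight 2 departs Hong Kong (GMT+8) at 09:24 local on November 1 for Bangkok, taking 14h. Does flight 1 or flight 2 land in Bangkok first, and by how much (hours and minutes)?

the second, by 8 hours 58 minutes

Flight 1 departs at 18:22 UTC (Nov 1).
+6 hours → arrive 00:22 UTC on Nov 2.
Flight 2 in UTC: 09:24 − 8:00 = 01:24 on Nov 1.
+14 hours → arrive 15:24 UTC on Nov 1.
Flight 2 lands earlier by 8 hours 58 minutes.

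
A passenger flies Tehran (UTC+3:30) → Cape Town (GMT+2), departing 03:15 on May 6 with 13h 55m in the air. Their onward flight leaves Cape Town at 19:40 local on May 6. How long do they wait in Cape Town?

Convert departure to UTC: 03:15 − 3:30 = 23:45 UTC on May 5.
Add 13 hours and 55 minutes flight time → 13:40 UTC (May 6).
Cape Town is UTC+2:00, so local arrival = 13:40 + 2:00 = 15:40 on May 6.
Layover = 19:40 − 15:40 = 4 hours.

4 hours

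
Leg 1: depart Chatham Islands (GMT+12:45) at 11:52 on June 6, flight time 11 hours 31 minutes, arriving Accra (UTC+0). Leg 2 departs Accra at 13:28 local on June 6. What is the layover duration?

Convert departure to UTC: 11:52 − 12:45 = 23:07 UTC on Jun 5.
Add 11 hours 31 minutes flight time → 10:38 UTC (Jun 6).
Accra is UTC+0, so local arrival is the same: 10:38 on Jun 6.
Layover = 13:28 − 10:38 = 2 hours 50 minutes.

2 hours 50 minutes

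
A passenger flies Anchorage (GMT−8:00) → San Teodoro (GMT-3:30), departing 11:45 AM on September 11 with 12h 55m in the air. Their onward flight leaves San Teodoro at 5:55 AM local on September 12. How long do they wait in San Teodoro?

Convert departure to UTC: 11:45 AM + 8:00 = 7:45 PM UTC on Sep 11.
Add 12 hours 55 minutes flight time → 8:40 AM UTC (Sep 12).
San Teodoro is UTC−3:30, so local arrival = 8:40 AM − 3:30 = 5:10 AM on Sep 12.
Layover = 5:55 AM − 5:10 AM = 45 minutes.

45 minutes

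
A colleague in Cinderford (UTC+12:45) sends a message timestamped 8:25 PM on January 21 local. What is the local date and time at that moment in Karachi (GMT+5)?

12:40 PM on Jan 21

In UTC: 8:25 PM − 12:45 = 7:40 AM on Jan 21.
Karachi is UTC+5:00: 7:40 AM + 5:00 = 12:40 PM on Jan 21.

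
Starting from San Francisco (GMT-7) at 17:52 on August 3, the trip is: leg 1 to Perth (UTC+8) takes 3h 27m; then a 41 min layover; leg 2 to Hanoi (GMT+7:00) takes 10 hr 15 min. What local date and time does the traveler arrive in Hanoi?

22:15 on Aug 4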